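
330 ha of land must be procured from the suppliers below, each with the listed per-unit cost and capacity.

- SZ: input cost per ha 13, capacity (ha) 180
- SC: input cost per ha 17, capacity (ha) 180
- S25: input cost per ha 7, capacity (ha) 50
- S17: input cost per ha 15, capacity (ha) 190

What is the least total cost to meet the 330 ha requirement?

4190

Cheapest first:
S25 at 7: take all 50 ha ; 280 still needed.
SZ (13): use full 180 ; 100 ha to go.
S17 at 15: take 100 of its 190 ; requirement met.
SC: unused.
Cost = 50×7 + 180×13 + 100×15 = 4190.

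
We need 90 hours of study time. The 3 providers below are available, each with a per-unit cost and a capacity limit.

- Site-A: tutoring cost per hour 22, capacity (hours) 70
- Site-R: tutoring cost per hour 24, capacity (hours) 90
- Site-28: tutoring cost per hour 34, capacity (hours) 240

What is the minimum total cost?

2020

Use providers in increasing cost order.
Site-A (22): use full 70 → 20 hours to go.
Site-R at 24: take 20 of its 90 → requirement met.
Site-28: unused.
Cost = 70×22 + 20×24 = 2020.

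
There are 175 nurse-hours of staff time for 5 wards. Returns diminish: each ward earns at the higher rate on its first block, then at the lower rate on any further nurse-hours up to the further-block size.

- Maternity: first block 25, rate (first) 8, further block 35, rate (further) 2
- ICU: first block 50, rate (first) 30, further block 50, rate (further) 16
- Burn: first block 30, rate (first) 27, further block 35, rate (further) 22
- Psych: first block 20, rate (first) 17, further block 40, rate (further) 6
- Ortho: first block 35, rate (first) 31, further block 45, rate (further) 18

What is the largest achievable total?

4615

Rank every tier by rate: Ortho/tier1 31 > ICU/tier1 30 > Burn/tier1 27 > Burn/tier2 22 > Ortho/tier2 18 > Psych/tier1 17 > ICU/tier2 16 > Maternity/tier1 8 > Psych/tier2 6 > Maternity/tier2 2.
Fill Ortho tier1 block (35 at 31) — 140 left.
ICU/tier1 (30): +50 — 90 left.
Burn tier1 at 27: fill all 30 — 60 left.
Burn/tier2 (22): +35 — 25 left.
Ortho tier2 at 18: only 25 left, fill 25.
Total = 31×35 + 30×50 + 27×30 + 22×35 + 18×25 = 4615.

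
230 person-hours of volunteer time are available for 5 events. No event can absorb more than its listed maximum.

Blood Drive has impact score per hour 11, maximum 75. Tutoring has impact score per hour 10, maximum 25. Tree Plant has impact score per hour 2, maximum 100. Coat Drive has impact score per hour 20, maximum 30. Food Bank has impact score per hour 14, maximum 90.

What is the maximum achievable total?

Order the events by impact score per hour: Coat Drive 20 > Food Bank 14 > Blood Drive 11 > Tutoring 10 > Tree Plant 2.
Coat Drive: +30 to 30 (cap) — 200 left.
Food Bank: +90 to 90 (cap) — 110 left.
Give Blood Drive 75 to hit its cap of 75 — 35 left.
Tutoring takes 25 to reach its cap of 25 — 10 left.
Tree Plant: +10 (room for 100) → 10. Pool exhausted.
Total = 11×75 + 10×25 + 2×10 + 20×30 + 14×90 = 2955.

2955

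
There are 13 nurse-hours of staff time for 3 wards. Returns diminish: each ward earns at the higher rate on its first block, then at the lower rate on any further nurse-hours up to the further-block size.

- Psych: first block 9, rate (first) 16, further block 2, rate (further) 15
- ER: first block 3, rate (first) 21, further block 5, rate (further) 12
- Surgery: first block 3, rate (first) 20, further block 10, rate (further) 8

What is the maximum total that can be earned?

Treat each block as its own option and order by rate: ER/T1 21 > Surgery/T1 20 > Psych/T1 16 > Psych/T2 15 > ER/T2 12 > Surgery/T2 8.
ER/T1 (21): +3 → 10 left.
Fill Surgery T1 block (3 at 20) → 7 left.
7 remain; put them into Psych T1 at 16.
Total = 21×3 + 20×3 + 16×7 = 235.

235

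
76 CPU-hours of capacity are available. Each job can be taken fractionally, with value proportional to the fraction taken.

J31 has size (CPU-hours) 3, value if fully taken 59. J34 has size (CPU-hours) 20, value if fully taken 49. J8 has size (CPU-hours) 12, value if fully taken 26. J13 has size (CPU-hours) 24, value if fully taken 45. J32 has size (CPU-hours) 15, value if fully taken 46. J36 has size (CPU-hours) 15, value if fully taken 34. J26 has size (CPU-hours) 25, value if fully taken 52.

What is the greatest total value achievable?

236.88

Rank by value-to-size ratio: J31 59/3≈19.7, J32 46/15≈3.07, J34 49/20≈2.45, J36 34/15≈2.27, J8 26/12≈2.17, J26 52/25≈2.08, J13 45/24≈1.88.
All 3 CPU-hours of J31 fit (value 59) ; 73 remain.
J32: take in full, 15 CPU-hours for value 46 ; 58 left.
J34: take in full, 20 CPU-hours for value 49 ; 38 left.
Take all of J36 (15 CPU-hours, value 34) ; 23 CPU-hours left.
J8: take in full, 12 CPU-hours for value 26 ; 11 left.
Fill the last 11 CPU-hours with part of J26: 11/25 of it earns 22.88.
Total value = 236.88.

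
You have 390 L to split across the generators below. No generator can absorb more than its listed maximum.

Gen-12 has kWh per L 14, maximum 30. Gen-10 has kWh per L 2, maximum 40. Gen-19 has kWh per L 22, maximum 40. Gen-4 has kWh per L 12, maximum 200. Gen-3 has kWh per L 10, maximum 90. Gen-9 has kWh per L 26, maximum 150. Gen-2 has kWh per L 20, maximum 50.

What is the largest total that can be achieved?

Rank by kWh per L: Gen-9 26 > Gen-19 22 > Gen-2 20 > Gen-12 14 > Gen-4 12 > Gen-3 10 > Gen-10 2.
Gen-9: +150 to 150 (cap) ; 240 left.
Give Gen-19 40 to hit its cap of 40 ; 200 left.
Gen-2: +50 to 50 (cap) ; 150 left.
Gen-12: +30 to 30 (cap) ; 120 left.
Gen-4: +120 (room for 200) → 120. Pool exhausted.
Total = 14×30 + 22×40 + 12×120 + 26×150 + 20×50 = 7640.

7640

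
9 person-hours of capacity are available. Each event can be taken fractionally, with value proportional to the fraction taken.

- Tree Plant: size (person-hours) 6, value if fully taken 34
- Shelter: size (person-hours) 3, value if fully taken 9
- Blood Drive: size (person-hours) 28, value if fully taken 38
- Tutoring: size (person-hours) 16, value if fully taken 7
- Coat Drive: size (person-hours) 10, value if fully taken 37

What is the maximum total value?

Sort by value density: Tree Plant 34/6≈5.67, Coat Drive 37/10≈3.7, Shelter 9/3≈3, Blood Drive 38/28≈1.36, Tutoring 7/16≈0.438.
Tree Plant: take in full, 6 person-hours for value 34 ; 3 left.
Fill the last 3 person-hours with part of Coat Drive: 3/10 of it earns 11.1.
Total value = 45.1.

45.1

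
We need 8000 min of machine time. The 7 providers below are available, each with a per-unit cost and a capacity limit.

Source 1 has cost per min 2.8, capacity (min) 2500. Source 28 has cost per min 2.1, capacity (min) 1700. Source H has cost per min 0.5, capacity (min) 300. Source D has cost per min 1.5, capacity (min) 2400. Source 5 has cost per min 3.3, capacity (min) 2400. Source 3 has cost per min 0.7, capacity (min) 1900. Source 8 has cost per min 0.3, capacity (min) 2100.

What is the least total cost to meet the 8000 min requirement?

Fill from the cheapest provider first.
Take 2100 from Source 8 at 0.3 — need 5900 more.
Source H at 0.5: take all 300 min — 5600 still needed.
Source 3 at 0.7: take all 1900 min — 3700 still needed.
Source D at 1.5: take all 2400 min — 1300 still needed.
Source 28 (2.1): take the remaining 1300 — done.
Source 1, Source 5: unused.
Cost = 2100×0.3 + 300×0.5 + 1900×0.7 + 2400×1.5 + 1300×2.1 = 8440.

8440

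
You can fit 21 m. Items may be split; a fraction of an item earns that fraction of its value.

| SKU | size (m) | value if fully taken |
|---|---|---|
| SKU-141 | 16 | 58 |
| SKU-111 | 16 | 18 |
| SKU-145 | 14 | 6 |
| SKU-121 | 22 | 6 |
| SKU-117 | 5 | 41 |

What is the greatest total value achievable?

Sort by value density: SKU-117 41/5≈8.2, SKU-141 58/16≈3.62, SKU-111 18/16≈1.12, SKU-145 6/14≈0.429, SKU-121 6/22≈0.273.
SKU-117: take in full, 5 m for value 41 ; 16 left.
Take all of SKU-141 (16 m, value 58) ; 0 m left.
Total value = 99.

99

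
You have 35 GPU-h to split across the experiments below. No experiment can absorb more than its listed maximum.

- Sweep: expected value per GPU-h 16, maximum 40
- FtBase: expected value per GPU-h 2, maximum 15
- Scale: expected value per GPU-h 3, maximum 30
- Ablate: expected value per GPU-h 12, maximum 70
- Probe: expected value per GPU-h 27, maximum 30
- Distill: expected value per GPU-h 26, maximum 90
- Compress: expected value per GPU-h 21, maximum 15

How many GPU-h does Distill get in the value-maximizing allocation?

Highest expected value per GPU-h first: Probe 27 > Distill 26 > Compress 21 > Sweep 16 > Ablate 12 > Scale 3 > FtBase 2.
Probe: +30 to 30 (cap) — 5 left.
Only 5 left; Distill takes them to reach 5.

5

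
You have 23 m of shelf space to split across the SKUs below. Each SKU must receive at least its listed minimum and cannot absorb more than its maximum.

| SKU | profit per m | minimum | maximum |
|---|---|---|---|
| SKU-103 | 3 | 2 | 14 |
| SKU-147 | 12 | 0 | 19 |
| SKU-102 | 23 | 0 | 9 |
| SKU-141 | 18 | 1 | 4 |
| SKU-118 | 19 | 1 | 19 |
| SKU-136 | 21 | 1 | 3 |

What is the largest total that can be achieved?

446

Meeting every minimum uses 2+0+0+1+1+1 = 5 m, leaving 18.
Highest profit per m first: SKU-102 23 > SKU-136 21 > SKU-118 19 > SKU-141 18 > SKU-147 12 > SKU-103 3.
SKU-102 takes 9 more to reach its cap of 9 — 9 left.
SKU-136 takes 2 more to reach its cap of 3 — 7 left.
Only 7 left; SKU-118 takes them to reach 8.
Total = 3×2 + 23×9 + 18×1 + 19×8 + 21×3 = 446.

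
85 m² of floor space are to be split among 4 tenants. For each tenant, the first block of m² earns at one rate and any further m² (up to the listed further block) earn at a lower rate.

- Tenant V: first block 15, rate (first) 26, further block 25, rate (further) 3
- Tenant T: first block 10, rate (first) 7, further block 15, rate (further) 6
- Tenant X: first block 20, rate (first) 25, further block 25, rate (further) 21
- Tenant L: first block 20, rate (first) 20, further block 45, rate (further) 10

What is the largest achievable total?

Order all 8 blocks by rate: Tenant V/tier1 26 > Tenant X/tier1 25 > Tenant X/tier2 21 > Tenant L/tier1 20 > Tenant L/tier2 10 > Tenant T/tier1 7 > Tenant T/tier2 6 > Tenant V/tier2 3.
Fill Tenant V tier1 block (15 at 26) → 70 left.
Fill Tenant X tier1 block (20 at 25) → 50 left.
Tenant X tier2 at 21: fill all 25 → 25 left.
Tenant L tier1 at 20: fill all 20 → 5 left.
Tenant L tier2 at 10: only 5 left, fill 5.
Total = 26×15 + 25×20 + 21×25 + 20×20 + 10×5 = 1865.

1865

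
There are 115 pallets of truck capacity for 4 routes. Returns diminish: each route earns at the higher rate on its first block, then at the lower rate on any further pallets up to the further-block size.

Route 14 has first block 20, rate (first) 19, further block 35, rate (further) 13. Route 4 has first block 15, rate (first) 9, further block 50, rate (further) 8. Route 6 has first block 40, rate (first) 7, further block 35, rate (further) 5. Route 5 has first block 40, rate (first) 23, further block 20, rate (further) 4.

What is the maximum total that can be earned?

1930

Treat each block as its own option and order by rate: Route 5/tier1 23 > Route 14/tier1 19 > Route 14/tier2 13 > Route 4/tier1 9 > Route 4/tier2 8 > Route 6/tier1 7 > Route 6/tier2 5 > Route 5/tier2 4.
Fill Route 5 tier1 block (40 at 23) → 75 left.
Route 14 tier1 at 19: fill all 20 → 55 left.
Fill Route 14 tier2 block (35 at 13) → 20 left.
Route 4 tier1 at 9: fill all 15 → 5 left.
5 remain; put them into Route 4 tier2 at 8.
Total = 23×40 + 19×20 + 13×35 + 9×15 + 8×5 = 1930.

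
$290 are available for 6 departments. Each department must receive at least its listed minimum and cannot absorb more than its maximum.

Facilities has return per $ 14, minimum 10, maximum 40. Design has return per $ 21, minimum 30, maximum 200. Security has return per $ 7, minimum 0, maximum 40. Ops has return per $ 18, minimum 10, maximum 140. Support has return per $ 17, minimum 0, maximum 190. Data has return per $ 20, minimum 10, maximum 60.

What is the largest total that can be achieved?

5900

Meeting every minimum uses 10+30+0+10+0+10 = 60 $, leaving 230.
Order the departments by return per $: Design 21 > Data 20 > Ops 18 > Support 17 > Facilities 14 > Security 7.
Give Design 170 more to hit its cap of 200 — 60 left.
Data: +50 to 60 (cap) — 10 left.
Only 10 left; Ops takes them to reach 20.
Total = 14×10 + 21×200 + 18×20 + 20×60 = 5900.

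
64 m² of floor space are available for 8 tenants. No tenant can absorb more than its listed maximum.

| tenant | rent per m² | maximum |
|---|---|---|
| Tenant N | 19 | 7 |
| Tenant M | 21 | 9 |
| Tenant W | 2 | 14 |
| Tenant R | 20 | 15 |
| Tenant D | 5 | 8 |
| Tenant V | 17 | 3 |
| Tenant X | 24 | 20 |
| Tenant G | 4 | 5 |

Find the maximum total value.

1201

Rank by rent per m²: Tenant X 24 > Tenant M 21 > Tenant R 20 > Tenant N 19 > Tenant V 17 > Tenant D 5 > Tenant G 4 > Tenant W 2.
Give Tenant X 20 to hit its cap of 20 ; 44 left.
Give Tenant M 9 to hit its cap of 9 ; 35 left.
Tenant R: +15 to 15 (cap) ; 20 left.
Tenant N takes 7 to reach its cap of 7 ; 13 left.
Tenant V: +3 to 3 (cap) ; 10 left.
Give Tenant D 8 to hit its cap of 8 ; 2 left.
Tenant G: +2 (room for 5) → 2. Pool exhausted.
Total = 19×7 + 21×9 + 20×15 + 5×8 + 17×3 + 24×20 + 4×2 = 1201.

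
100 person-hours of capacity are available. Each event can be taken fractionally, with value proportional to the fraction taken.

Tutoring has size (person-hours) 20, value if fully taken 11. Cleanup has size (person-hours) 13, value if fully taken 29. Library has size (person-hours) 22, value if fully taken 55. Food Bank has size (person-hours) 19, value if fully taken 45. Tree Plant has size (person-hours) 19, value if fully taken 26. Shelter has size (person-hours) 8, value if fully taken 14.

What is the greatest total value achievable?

Sort by value density: Library 55/22≈2.5, Food Bank 45/19≈2.37, Cleanup 29/13≈2.23, Shelter 14/8≈1.75, Tree Plant 26/19≈1.37, Tutoring 11/20≈0.55.
All 22 person-hours of Library fit (value 55) ; 78 remain.
Food Bank: take in full, 19 person-hours for value 45 ; 59 left.
All 13 person-hours of Cleanup fit (value 29) ; 46 remain.
All 8 person-hours of Shelter fit (value 14) ; 38 remain.
All 19 person-hours of Tree Plant fit (value 26) ; 19 remain.
Only 19 person-hours remain; take 19/20 of Tutoring for value 11×19/20 = 10.45.
Total value = 179.45.

179.45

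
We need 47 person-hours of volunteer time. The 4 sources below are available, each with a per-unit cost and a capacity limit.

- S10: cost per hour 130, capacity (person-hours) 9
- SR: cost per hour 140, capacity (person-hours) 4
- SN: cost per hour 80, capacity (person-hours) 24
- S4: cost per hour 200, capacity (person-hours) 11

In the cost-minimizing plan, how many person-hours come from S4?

Fill from the cheapest source first.
SN at 80: take all 24 person-hours ; 23 still needed.
S10 at 130: take all 9 person-hours ; 14 still needed.
Take 4 from SR at 140 ; need 10 more.
S4 (200): take the remaining 10 ; done.

10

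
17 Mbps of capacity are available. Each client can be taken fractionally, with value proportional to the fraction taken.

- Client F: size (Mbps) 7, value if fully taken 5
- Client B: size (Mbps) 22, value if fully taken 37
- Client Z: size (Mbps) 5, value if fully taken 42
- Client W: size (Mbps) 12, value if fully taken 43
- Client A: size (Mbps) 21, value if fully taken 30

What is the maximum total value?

85

Sort by value density: Client Z 42/5≈8.4, Client W 43/12≈3.58, Client B 37/22≈1.68, Client A 30/21≈1.43, Client F 5/7≈0.714.
Client Z: take in full, 5 Mbps for value 42 — 12 left.
All 12 Mbps of Client W fit (value 43) — 0 remain.
Total value = 85.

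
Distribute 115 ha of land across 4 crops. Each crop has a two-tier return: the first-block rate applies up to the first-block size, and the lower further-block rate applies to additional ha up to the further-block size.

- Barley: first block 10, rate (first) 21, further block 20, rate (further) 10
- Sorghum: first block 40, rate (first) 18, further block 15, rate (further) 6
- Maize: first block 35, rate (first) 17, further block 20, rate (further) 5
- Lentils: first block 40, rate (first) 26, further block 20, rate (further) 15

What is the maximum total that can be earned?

2395

Treat each block as its own option and order by rate: Lentils/T1 26 > Barley/T1 21 > Sorghum/T1 18 > Maize/T1 17 > Lentils/T2 15 > Barley/T2 10 > Sorghum/T2 6 > Maize/T2 5.
Lentils/T1 (26): +40 — 75 left.
Fill Barley T1 block (10 at 21) — 65 left.
Fill Sorghum T1 block (40 at 18) — 25 left.
25 remain; put them into Maize T1 at 17.
Total = 26×40 + 21×10 + 18×40 + 17×25 = 2395.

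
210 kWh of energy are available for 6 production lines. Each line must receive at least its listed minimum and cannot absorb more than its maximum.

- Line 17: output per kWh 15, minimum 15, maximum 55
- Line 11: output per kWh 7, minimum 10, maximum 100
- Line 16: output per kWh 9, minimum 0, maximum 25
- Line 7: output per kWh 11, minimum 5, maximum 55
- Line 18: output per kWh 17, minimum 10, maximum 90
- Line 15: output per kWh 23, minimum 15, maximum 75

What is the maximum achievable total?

3830

Meeting every minimum uses 15+10+0+5+10+15 = 55 kWh, leaving 155.
Rank by output per kWh: Line 15 23 > Line 18 17 > Line 17 15 > Line 7 11 > Line 16 9 > Line 11 7.
Give Line 15 60 more to hit its cap of 75 → 95 left.
Give Line 18 80 more to hit its cap of 90 → 15 left.
Line 17 has room for 40 more but only 15 remain, so it gets 30.
Total = 15×30 + 7×10 + 11×5 + 17×90 + 23×75 = 3830.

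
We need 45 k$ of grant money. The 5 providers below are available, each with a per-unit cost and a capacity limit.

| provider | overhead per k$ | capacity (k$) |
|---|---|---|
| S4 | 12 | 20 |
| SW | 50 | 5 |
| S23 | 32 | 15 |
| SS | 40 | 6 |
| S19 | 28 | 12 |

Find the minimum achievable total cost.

992

Cheapest first:
Take 20 from S4 at 12 ; need 25 more.
S19 at 28: take all 12 k$ ; 13 still needed.
S23 (32): take the remaining 13 ; done.
SS, SW: unused.
Cost = 20×12 + 12×28 + 13×32 = 992.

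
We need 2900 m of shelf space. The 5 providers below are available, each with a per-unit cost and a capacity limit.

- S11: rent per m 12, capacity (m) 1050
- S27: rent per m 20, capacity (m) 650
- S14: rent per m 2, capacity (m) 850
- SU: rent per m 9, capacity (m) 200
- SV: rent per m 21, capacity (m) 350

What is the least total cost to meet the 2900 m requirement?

Cheapest first:
S14 at 2: take all 850 m — 2050 still needed.
SU at 9: take all 200 m — 1850 still needed.
S11 at 12: take all 1050 m — 800 still needed.
S27 at 20: take all 650 m — 150 still needed.
SV at 21: take 150 of its 350 — requirement met.
Cost = 850×2 + 200×9 + 1050×12 + 650×20 + 150×21 = 32250.

32250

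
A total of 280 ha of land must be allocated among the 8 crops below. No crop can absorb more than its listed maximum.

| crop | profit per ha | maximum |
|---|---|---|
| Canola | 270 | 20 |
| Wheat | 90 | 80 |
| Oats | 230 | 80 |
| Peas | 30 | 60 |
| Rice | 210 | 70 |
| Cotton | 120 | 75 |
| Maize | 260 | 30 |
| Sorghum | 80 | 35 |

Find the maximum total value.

55750

Highest profit per ha first: Canola 270 > Maize 260 > Oats 230 > Rice 210 > Cotton 120 > Wheat 90 > Sorghum 80 > Peas 30.
Canola: +20 to 20 (cap) → 260 left.
Maize: +30 to 30 (cap) → 230 left.
Oats takes 80 to reach its cap of 80 → 150 left.
Give Rice 70 to hit its cap of 70 → 80 left.
Cotton: +75 to 75 (cap) → 5 left.
Only 5 left; Wheat takes them to reach 5.
Total = 270×20 + 90×5 + 230×80 + 210×70 + 120×75 + 260×30 = 55750.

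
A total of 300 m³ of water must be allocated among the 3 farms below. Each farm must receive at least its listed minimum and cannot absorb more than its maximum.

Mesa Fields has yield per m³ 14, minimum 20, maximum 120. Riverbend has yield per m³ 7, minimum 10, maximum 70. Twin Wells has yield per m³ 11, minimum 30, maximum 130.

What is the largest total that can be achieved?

3460

Meeting every minimum uses 20+10+30 = 60 m³, leaving 240.
Rank by yield per m³: Mesa Fields 14 > Twin Wells 11 > Riverbend 7.
Mesa Fields takes 100 more to reach its cap of 120 ; 140 left.
Twin Wells: +100 to 130 (cap) ; 40 left.
Only 40 left; Riverbend takes them to reach 50.
Total = 14×120 + 7×50 + 11×130 = 3460.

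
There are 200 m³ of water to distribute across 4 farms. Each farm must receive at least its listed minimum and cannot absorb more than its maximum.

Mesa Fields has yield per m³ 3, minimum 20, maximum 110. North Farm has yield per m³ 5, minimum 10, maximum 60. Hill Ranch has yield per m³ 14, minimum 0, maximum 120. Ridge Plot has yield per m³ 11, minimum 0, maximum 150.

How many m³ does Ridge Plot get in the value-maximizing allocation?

50

Meeting every minimum uses 20+10+0+0 = 30 m³, leaving 170.
Order the farms by yield per m³: Hill Ranch 14 > Ridge Plot 11 > North Farm 5 > Mesa Fields 3.
Give Hill Ranch 120 more to hit its cap of 120 → 50 left.
Only 50 left; Ridge Plot takes them to reach 50.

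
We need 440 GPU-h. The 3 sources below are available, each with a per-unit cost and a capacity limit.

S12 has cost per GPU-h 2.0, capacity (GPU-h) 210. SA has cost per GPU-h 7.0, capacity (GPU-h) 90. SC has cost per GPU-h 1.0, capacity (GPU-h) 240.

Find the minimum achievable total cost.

Cheapest first:
Take 240 from SC at 1.0 → need 200 more.
Take 200 from S12 at 2.0 to finish.
SA: unused.
Cost = 240×1.0 + 200×2.0 = 640.

640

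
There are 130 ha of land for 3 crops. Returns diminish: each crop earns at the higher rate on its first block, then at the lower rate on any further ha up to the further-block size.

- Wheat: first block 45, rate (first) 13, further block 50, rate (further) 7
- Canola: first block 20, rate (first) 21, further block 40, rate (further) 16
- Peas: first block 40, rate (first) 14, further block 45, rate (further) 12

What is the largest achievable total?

2010

Rank every tier by rate: Canola/T1 21 > Canola/T2 16 > Peas/T1 14 > Wheat/T1 13 > Peas/T2 12 > Wheat/T2 7.
Canola T1 at 21: fill all 20 — 110 left.
Canola T2 at 16: fill all 40 — 70 left.
Peas T1 at 14: fill all 40 — 30 left.
Wheat T1 at 13: only 30 left, fill 30.
Total = 21×20 + 16×40 + 14×40 + 13×30 = 2010.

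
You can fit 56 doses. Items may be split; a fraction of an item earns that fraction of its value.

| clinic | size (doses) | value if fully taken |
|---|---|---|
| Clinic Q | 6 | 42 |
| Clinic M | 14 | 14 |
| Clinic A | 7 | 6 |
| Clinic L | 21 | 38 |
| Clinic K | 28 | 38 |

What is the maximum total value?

Sort by value density: Clinic Q 42/6≈7, Clinic L 38/21≈1.81, Clinic K 38/28≈1.36, Clinic M 14/14≈1, Clinic A 6/7≈0.857.
All 6 doses of Clinic Q fit (value 42) → 50 remain.
All 21 doses of Clinic L fit (value 38) → 29 remain.
All 28 doses of Clinic K fit (value 38) → 1 remain.
Fill the last 1 doses with part of Clinic M: 1/14 of it earns 1.
Total value = 119.

119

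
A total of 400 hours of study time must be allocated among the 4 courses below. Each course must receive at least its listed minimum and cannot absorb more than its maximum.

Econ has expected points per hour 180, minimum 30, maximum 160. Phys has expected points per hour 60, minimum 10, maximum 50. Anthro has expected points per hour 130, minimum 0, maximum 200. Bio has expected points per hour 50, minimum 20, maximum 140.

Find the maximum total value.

57000

Meeting every minimum uses 30+10+0+20 = 60 hours, leaving 340.
Rank by expected points per hour: Econ 180 > Anthro 130 > Phys 60 > Bio 50.
Econ takes 130 more to reach its cap of 160 ; 210 left.
Anthro: +200 to 200 (cap) ; 10 left.
Only 10 left; Phys takes them to reach 20.
Total = 180×160 + 60×20 + 130×200 + 50×20 = 57000.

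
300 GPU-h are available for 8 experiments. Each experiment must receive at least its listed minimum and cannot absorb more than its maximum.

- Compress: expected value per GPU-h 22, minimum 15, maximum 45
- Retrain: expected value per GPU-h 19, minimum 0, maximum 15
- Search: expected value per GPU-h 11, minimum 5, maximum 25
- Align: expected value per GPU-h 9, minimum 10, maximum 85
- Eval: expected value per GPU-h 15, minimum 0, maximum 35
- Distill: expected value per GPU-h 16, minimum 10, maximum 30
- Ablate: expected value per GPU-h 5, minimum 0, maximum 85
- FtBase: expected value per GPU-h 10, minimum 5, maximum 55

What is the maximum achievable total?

Meeting every minimum uses 15+0+5+10+0+10+0+5 = 45 GPU-h, leaving 255.
Rank by expected value per GPU-h: Compress 22 > Retrain 19 > Distill 16 > Eval 15 > Search 11 > FtBase 10 > Align 9 > Ablate 5.
Compress: +30 to 45 (cap) → 225 left.
Give Retrain 15 more to hit its cap of 15 → 210 left.
Distill: +20 to 30 (cap) → 190 left.
Eval takes 35 more to reach its cap of 35 → 155 left.
Search: +20 to 25 (cap) → 135 left.
FtBase takes 50 more to reach its cap of 55 → 85 left.
Align takes 75 more to reach its cap of 85 → 10 left.
Ablate: +10 (room for 85) → 10. Pool exhausted.
Total = 22×45 + 19×15 + 11×25 + 9×85 + 15×35 + 16×30 + 5×10 + 10×55 = 3920.

3920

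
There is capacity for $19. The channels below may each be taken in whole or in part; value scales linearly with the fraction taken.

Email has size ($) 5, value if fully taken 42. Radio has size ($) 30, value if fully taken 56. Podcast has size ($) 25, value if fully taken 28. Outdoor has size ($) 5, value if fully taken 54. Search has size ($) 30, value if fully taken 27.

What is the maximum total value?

112.8

Sort by value density: Outdoor 54/5≈10.8, Email 42/5≈8.4, Radio 56/30≈1.87, Podcast 28/25≈1.12, Search 27/30≈0.9.
All 5 $ of Outdoor fit (value 54) → 14 remain.
Email: take in full, 5 $ for value 42 → 9 left.
Only 9 $ remain; take 9/30 of Radio for value 56×9/30 = 16.8.
Total value = 112.8.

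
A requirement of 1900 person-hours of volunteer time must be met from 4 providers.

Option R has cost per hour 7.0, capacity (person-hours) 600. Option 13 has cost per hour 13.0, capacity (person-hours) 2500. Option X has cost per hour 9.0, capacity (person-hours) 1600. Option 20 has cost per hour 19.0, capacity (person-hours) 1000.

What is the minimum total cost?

15900

Cheapest first:
Option R (7.0): use full 600 — 1300 person-hours to go.
Take 1300 from Option X at 9.0 to finish.
Option 13, Option 20: unused.
Cost = 600×7.0 + 1300×9.0 = 15900.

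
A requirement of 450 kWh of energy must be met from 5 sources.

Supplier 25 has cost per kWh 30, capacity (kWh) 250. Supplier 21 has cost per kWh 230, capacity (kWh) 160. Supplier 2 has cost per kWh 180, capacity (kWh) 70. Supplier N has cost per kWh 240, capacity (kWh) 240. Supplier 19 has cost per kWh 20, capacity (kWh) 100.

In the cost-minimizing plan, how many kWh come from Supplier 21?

30

Cheapest first:
Supplier 19 at 20: take all 100 kWh — 350 still needed.
Take 250 from Supplier 25 at 30 — need 100 more.
Supplier 2 (180): use full 70 — 30 kWh to go.
Supplier 21 at 230: take 30 of its 160 — requirement met.
Supplier N: unused.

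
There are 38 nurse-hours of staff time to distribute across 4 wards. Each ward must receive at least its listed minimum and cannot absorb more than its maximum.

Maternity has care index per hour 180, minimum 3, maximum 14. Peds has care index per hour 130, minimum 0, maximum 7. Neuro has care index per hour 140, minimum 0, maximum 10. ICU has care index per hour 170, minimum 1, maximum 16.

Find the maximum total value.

Meeting every minimum uses 3+0+0+1 = 4 nurse-hours, leaving 34.
Rank by care index per hour: Maternity 180 > ICU 170 > Neuro 140 > Peds 130.
Maternity: +11 to 14 (cap) ; 23 left.
ICU: +15 to 16 (cap) ; 8 left.
Neuro has room for 10 more but only 8 remain, so it gets 8.
Total = 180×14 + 140×8 + 170×16 = 6360.

6360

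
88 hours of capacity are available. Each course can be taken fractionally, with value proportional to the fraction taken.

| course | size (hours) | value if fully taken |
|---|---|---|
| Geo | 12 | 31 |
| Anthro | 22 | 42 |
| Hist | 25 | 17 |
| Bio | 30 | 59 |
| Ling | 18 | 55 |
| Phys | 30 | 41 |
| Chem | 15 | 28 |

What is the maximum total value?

Sort by value density: Ling 55/18≈3.06, Geo 31/12≈2.58, Bio 59/30≈1.97, Anthro 42/22≈1.91, Chem 28/15≈1.87, Phys 41/30≈1.37, Hist 17/25≈0.68.
All 18 hours of Ling fit (value 55) → 70 remain.
All 12 hours of Geo fit (value 31) → 58 remain.
Take all of Bio (30 hours, value 59) → 28 hours left.
Anthro: take in full, 22 hours for value 42 → 6 left.
Fill the last 6 hours with part of Chem: 6/15 of it earns 11.2.
Total value = 198.2.

198.2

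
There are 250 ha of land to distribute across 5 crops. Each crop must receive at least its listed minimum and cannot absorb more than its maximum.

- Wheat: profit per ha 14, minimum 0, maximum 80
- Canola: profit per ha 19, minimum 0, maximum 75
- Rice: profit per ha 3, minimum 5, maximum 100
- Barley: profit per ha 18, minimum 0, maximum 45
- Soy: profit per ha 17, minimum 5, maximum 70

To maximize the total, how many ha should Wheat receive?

55

Meeting every minimum uses 0+0+5+0+5 = 10 ha, leaving 240.
Order the crops by profit per ha: Canola 19 > Barley 18 > Soy 17 > Wheat 14 > Rice 3.
Canola: +75 to 75 (cap) — 165 left.
Barley: +45 to 45 (cap) — 120 left.
Soy: +65 to 70 (cap) — 55 left.
Only 55 left; Wheat takes them to reach 55.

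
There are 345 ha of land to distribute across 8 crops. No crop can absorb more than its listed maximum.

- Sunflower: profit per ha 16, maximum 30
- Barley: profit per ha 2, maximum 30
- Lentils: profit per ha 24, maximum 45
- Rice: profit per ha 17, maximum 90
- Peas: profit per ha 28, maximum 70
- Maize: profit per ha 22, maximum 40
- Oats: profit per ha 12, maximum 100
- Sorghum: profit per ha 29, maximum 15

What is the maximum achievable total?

7025

Order the crops by profit per ha: Sorghum 29 > Peas 28 > Lentils 24 > Maize 22 > Rice 17 > Sunflower 16 > Oats 12 > Barley 2.
Give Sorghum 15 to hit its cap of 15 — 330 left.
Peas takes 70 to reach its cap of 70 — 260 left.
Lentils takes 45 to reach its cap of 45 — 215 left.
Give Maize 40 to hit its cap of 40 — 175 left.
Rice takes 90 to reach its cap of 90 — 85 left.
Give Sunflower 30 to hit its cap of 30 — 55 left.
Oats: +55 (room for 100) → 55. Pool exhausted.
Total = 16×30 + 24×45 + 17×90 + 28×70 + 22×40 + 12×55 + 29×15 = 7025.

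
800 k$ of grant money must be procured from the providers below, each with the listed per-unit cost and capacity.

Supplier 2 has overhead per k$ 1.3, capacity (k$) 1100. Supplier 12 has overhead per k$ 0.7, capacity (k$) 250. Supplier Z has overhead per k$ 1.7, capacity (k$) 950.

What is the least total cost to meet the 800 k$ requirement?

890

Fill from the cheapest provider first.
Take 250 from Supplier 12 at 0.7 — need 550 more.
Supplier 2 (1.3): take the remaining 550 — done.
Supplier Z: unused.
Cost = 250×0.7 + 550×1.3 = 890.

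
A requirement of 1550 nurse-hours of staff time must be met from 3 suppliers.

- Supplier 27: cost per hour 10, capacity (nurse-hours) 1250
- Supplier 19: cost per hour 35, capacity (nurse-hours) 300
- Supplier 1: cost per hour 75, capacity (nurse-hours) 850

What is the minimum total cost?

23000

Use suppliers in increasing cost order.
Supplier 27 at 10: take all 1250 nurse-hours ; 300 still needed.
Supplier 19 at 35: take all 300 nurse-hours ; 0 still needed.
Supplier 1: unused.
Cost = 1250×10 + 300×35 = 23000.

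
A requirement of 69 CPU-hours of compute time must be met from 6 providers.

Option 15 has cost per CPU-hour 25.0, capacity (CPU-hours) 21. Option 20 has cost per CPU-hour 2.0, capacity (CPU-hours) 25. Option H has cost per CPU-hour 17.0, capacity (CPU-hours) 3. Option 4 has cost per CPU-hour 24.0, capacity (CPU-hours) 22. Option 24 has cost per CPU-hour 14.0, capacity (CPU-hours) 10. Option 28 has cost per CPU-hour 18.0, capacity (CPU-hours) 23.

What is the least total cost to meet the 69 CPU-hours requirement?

Fill from the cheapest provider first.
Option 20 at 2.0: take all 25 CPU-hours ; 44 still needed.
Option 24 (14.0): use full 10 ; 34 CPU-hours to go.
Option H at 17.0: take all 3 CPU-hours ; 31 still needed.
Take 23 from Option 28 at 18.0 ; need 8 more.
Option 4 (24.0): take the remaining 8 ; done.
Option 15: unused.
Cost = 25×2.0 + 10×14.0 + 3×17.0 + 23×18.0 + 8×24.0 = 847.

847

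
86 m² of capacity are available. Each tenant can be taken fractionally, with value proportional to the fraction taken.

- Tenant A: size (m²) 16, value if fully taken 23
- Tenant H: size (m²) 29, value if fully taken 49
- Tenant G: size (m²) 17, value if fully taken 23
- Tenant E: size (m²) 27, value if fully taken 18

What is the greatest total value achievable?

Rank by value-to-size ratio: Tenant H 49/29≈1.69, Tenant A 23/16≈1.44, Tenant G 23/17≈1.35, Tenant E 18/27≈0.667.
Tenant H: take in full, 29 m² for value 49 ; 57 left.
Take all of Tenant A (16 m², value 23) ; 41 m² left.
All 17 m² of Tenant G fit (value 23) ; 24 remain.
24 m² left: a 24/27 share of Tenant E gives 18×24/27 = 16.
Total value = 111.

111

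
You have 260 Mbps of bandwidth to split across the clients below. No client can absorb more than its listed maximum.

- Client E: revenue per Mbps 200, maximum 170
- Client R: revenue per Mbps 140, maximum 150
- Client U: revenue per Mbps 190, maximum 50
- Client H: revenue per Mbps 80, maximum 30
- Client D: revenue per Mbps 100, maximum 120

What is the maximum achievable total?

49100

Highest revenue per Mbps first: Client E 200 > Client U 190 > Client R 140 > Client D 100 > Client H 80.
Client E: +170 to 170 (cap) → 90 left.
Client U takes 50 to reach its cap of 50 → 40 left.
Client R: +40 (room for 150) → 40. Pool exhausted.
Total = 200×170 + 140×40 + 190×50 = 49100.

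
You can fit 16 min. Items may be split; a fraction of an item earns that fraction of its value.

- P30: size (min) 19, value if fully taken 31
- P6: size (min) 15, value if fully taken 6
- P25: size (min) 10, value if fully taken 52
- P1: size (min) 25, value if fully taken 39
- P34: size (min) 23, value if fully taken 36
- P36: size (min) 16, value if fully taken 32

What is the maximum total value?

Sort by value density: P25 52/10≈5.2, P36 32/16≈2, P30 31/19≈1.63, P34 36/23≈1.57, P1 39/25≈1.56, P6 6/15≈0.4.
P25: take in full, 10 min for value 52 → 6 left.
Only 6 min remain; take 6/16 of P36 for value 32×6/16 = 12.
Total value = 64.

64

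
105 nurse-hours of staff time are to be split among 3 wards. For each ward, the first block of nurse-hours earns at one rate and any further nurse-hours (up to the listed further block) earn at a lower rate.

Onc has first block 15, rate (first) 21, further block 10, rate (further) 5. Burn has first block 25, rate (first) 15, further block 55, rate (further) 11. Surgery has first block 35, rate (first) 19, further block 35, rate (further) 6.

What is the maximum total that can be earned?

Order all 6 blocks by rate: Onc/first 21 > Surgery/first 19 > Burn/first 15 > Burn/second 11 > Surgery/second 6 > Onc/second 5.
Fill Onc first block (15 at 21) — 90 left.
Fill Surgery first block (35 at 19) — 55 left.
Burn/first (15): +25 — 30 left.
Burn second at 11: only 30 left, fill 30.
Total = 21×15 + 19×35 + 15×25 + 11×30 = 1685.

1685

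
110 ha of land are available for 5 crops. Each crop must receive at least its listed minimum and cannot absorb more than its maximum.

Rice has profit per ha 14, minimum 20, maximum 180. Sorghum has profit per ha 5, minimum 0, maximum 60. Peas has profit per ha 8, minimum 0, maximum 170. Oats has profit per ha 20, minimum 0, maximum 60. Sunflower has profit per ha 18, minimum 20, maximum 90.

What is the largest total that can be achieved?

2020

Meeting every minimum uses 20+0+0+0+20 = 40 ha, leaving 70.
Highest profit per ha first: Oats 20 > Sunflower 18 > Rice 14 > Peas 8 > Sorghum 5.
Give Oats 60 more to hit its cap of 60 ; 10 left.
Sunflower: +10 (room for 70) → 30. Pool exhausted.
Total = 14×20 + 20×60 + 18×30 = 2020.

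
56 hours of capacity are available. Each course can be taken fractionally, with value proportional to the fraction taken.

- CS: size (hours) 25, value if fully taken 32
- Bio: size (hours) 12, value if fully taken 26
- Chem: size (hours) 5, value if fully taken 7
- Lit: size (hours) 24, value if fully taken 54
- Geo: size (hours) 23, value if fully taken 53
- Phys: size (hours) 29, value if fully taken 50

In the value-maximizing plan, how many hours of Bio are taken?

9

Best value per unit of size first: Geo 53/23≈2.3, Lit 54/24≈2.25, Bio 26/12≈2.17, Phys 50/29≈1.72, Chem 7/5≈1.4, CS 32/25≈1.28.
All 23 hours of Geo fit (value 53) → 33 remain.
All 24 hours of Lit fit (value 54) → 9 remain.
Only 9 hours remain; take 9/12 of Bio for value 26×9/12 = 19.5.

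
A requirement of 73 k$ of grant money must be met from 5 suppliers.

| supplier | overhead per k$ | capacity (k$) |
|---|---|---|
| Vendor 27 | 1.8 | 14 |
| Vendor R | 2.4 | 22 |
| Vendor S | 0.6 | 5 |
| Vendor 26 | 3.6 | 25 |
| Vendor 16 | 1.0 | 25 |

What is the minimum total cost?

131.2

Fill from the cheapest supplier first.
Vendor S at 0.6: take all 5 k$ ; 68 still needed.
Vendor 16 (1.0): use full 25 ; 43 k$ to go.
Vendor 27 (1.8): use full 14 ; 29 k$ to go.
Vendor R at 2.4: take all 22 k$ ; 7 still needed.
Take 7 from Vendor 26 at 3.6 to finish.
Cost = 5×0.6 + 25×1.0 + 14×1.8 + 22×2.4 + 7×3.6 = 131.2.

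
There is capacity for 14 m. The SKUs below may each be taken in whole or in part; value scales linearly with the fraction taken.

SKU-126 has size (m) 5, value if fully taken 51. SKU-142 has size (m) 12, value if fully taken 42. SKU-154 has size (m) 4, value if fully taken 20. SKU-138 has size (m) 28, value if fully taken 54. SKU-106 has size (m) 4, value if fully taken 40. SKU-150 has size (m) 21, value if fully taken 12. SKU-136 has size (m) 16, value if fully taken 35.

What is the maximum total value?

114.5

Sort by value density: SKU-126 51/5≈10.2, SKU-106 40/4≈10, SKU-154 20/4≈5, SKU-142 42/12≈3.5, SKU-136 35/16≈2.19, SKU-138 54/28≈1.93, SKU-150 12/21≈0.571.
Take all of SKU-126 (5 m, value 51) → 9 m left.
SKU-106: take in full, 4 m for value 40 → 5 left.
SKU-154: take in full, 4 m for value 20 → 1 left.
1 m left: a 1/12 share of SKU-142 gives 42×1/12 = 3.5.
Total value = 114.5.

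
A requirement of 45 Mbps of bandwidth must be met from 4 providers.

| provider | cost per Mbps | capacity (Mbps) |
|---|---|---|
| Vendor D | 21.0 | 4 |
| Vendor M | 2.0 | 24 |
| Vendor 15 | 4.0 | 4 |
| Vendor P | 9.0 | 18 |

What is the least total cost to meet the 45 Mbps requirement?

Cheapest first:
Vendor M at 2.0: take all 24 Mbps — 21 still needed.
Take 4 from Vendor 15 at 4.0 — need 17 more.
Vendor P (9.0): take the remaining 17 — done.
Vendor D: unused.
Cost = 24×2.0 + 4×4.0 + 17×9.0 = 217.

217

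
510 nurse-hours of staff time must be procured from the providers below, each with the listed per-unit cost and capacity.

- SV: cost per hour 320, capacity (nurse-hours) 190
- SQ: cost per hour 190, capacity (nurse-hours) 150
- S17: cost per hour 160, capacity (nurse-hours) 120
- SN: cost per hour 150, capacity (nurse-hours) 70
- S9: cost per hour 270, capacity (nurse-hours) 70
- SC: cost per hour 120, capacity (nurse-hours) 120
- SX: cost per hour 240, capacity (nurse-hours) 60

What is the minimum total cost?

84600

Fill from the cheapest provider first.
SC (120): use full 120 — 390 nurse-hours to go.
SN at 150: take all 70 nurse-hours — 320 still needed.
Take 120 from S17 at 160 — need 200 more.
SQ (190): use full 150 — 50 nurse-hours to go.
SX at 240: take 50 of its 60 — requirement met.
S9, SV: unused.
Cost = 120×120 + 70×150 + 120×160 + 150×190 + 50×240 = 84600.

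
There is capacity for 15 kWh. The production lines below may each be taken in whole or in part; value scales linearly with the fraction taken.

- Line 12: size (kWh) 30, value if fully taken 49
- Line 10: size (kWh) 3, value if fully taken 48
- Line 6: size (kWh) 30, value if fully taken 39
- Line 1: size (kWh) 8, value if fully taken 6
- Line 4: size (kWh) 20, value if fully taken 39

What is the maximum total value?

Sort by value density: Line 10 48/3≈16, Line 4 39/20≈1.95, Line 12 49/30≈1.63, Line 6 39/30≈1.3, Line 1 6/8≈0.75.
Take all of Line 10 (3 kWh, value 48) ; 12 kWh left.
Only 12 kWh remain; take 12/20 of Line 4 for value 39×12/20 = 23.4.
Total value = 71.4.

71.4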